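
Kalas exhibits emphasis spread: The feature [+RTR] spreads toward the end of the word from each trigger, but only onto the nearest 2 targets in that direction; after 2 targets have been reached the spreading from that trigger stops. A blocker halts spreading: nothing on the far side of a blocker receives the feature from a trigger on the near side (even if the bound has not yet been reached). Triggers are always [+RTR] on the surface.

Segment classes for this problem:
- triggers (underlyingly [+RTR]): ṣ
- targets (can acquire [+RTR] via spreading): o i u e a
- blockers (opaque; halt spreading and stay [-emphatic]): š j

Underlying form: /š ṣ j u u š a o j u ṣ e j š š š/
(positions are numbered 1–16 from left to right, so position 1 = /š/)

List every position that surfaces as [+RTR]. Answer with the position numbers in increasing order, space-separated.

From /ṣ/ at 2 rightward: 3 /j/ blocks.
From /ṣ/ at 11 rightward: 12 /e/ → [+RTR]; 13 /j/ blocks.
Targets with no active source: positions 4 5 7 8 10 stay [-emphatic].

2 11 12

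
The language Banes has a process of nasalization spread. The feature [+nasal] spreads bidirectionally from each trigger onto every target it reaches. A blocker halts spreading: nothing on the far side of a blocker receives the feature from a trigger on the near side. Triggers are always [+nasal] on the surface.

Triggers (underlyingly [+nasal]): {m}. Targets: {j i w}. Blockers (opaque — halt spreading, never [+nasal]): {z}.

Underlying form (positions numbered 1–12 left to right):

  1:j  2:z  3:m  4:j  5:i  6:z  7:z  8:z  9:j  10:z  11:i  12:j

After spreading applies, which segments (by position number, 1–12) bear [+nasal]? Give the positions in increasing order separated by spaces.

From /m/ at 3 rightward: 4 /j/ → [+nasal]; 5 /i/ → [+nasal]; 6 /z/ blocks.
From /m/ at 3 leftward: 2 /z/ blocks.
Targets with no active source: positions 1 9 11 12 stay [-nasal].

3 4 5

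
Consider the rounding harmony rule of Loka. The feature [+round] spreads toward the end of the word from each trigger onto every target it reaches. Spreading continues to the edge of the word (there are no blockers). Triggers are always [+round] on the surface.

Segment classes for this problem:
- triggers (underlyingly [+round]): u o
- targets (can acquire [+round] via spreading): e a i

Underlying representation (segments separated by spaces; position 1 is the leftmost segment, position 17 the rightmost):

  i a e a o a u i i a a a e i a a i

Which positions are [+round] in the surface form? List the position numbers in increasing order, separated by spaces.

5 6 7 8 9 10 11 12 13 14 15 16 17

From /o/ at 5 rightward: 6 /a/ → [+round]; 7 /u/ is itself a trigger — this domain ends here.
From /u/ at 7 rightward: 8 /i/ → [+round]; 9 /i/ → [+round]; 10 /a/ → [+round]; 11 /a/ → [+round]; 12 /a/ → [+round]; 13 /e/ → [+round]; 14 /i/ → [+round]; 15 /a/ → [+round]; 16 /a/ → [+round]; 17 /i/ → [+round]; word edge.
Targets with no active source: positions 1 2 3 4 stay [-round].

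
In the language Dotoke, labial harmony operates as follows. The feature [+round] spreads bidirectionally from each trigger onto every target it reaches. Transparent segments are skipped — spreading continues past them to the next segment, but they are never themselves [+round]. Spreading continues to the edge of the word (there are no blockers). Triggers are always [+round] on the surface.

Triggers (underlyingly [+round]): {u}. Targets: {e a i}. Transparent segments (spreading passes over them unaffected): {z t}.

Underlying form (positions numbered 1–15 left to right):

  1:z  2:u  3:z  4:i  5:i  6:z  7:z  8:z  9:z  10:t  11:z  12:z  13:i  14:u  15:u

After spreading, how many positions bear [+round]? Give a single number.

From /u/ at 2 rightward: 3 /z/ transparent; 4 /i/ → [+round]; 5 /i/ → [+round]; 6 /z/ transparent; 7 /z/ transparent; 8 /z/ transparent; 9 /z/ transparent; 10 /t/ transparent; 11 /z/ transparent; 12 /z/ transparent; 13 /i/ → [+round]; 14 /u/ is itself a trigger — this domain ends here.
From /u/ at 2 leftward: 1 /z/ transparent; word edge.
From /u/ at 14 rightward: 15 /u/ is itself a trigger — this domain ends here.
From /u/ at 14 leftward: 13 /i/ → [+round]; 12 /z/ transparent; 11 /z/ transparent; 10 /t/ transparent; 9 /z/ transparent; 8 /z/ transparent; 7 /z/ transparent; 6 /z/ transparent; 5 /i/ → [+round]; 4 /i/ → [+round]; 3 /z/ transparent; 2 /u/ is itself a trigger — this domain ends here.
From /u/ at 15 rightward: word edge.
From /u/ at 15 leftward: 14 /u/ is itself a trigger — this domain ends here.
[+round] positions on the surface: 2 4 5 13 14 15.

6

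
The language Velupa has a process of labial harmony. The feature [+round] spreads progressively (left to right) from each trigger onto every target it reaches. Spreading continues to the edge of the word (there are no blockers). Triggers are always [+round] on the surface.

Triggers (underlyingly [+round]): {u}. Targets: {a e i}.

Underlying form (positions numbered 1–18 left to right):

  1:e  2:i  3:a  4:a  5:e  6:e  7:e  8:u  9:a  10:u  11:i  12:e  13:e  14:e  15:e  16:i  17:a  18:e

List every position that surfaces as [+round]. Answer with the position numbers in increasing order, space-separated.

From /u/ at 8 rightward: 9 /a/ → [+round]; 10 /u/ is itself a trigger — this domain ends here.
From /u/ at 10 rightward: 11 /i/ → [+round]; 12 /e/ → [+round]; 13 /e/ → [+round]; 14 /e/ → [+round]; 15 /e/ → [+round]; 16 /i/ → [+round]; 17 /a/ → [+round]; 18 /e/ → [+round]; word edge.
Targets with no active source: positions 1 2 3 4 5 6 7 stay [-round].

8 9 10 11 12 13 14 15 16 17 18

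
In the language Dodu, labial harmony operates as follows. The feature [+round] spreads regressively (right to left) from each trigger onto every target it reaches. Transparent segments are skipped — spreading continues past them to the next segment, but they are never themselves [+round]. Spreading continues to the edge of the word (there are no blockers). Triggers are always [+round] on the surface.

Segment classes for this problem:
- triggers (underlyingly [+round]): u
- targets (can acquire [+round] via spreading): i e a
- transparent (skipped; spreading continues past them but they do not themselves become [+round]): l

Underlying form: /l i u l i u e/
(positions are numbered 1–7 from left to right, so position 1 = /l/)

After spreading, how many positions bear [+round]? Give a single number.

From /u/ at 3 leftward: 2 /i/ → [+round]; 1 /l/ transparent; word edge.
From /u/ at 6 leftward: 5 /i/ → [+round]; 4 /l/ transparent; 3 /u/ is itself a trigger — this domain ends here.
Target with no active source: position 7 stays [-round].
[+round] positions on the surface: 2 3 5 6.

4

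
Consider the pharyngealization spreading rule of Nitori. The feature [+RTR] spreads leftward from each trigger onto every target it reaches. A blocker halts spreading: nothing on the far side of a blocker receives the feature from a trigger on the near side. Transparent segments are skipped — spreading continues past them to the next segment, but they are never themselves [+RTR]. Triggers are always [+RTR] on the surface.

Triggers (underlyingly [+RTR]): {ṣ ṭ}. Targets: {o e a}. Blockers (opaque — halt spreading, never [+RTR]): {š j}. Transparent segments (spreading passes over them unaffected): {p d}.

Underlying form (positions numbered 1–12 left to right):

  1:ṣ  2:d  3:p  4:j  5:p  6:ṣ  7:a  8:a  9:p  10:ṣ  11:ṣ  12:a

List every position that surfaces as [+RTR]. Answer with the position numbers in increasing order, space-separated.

From /ṣ/ at 1 leftward: word edge.
From /ṣ/ at 6 leftward: 5 /p/ transparent; 4 /j/ blocks.
From /ṣ/ at 10 leftward: 9 /p/ transparent; 8 /a/ → [+RTR]; 7 /a/ → [+RTR]; 6 /ṣ/ is itself a trigger — this domain ends here.
From /ṣ/ at 11 leftward: 10 /ṣ/ is itself a trigger — this domain ends here.
Target with no active source: position 12 stays [-emphatic].

1 6 7 8 10 11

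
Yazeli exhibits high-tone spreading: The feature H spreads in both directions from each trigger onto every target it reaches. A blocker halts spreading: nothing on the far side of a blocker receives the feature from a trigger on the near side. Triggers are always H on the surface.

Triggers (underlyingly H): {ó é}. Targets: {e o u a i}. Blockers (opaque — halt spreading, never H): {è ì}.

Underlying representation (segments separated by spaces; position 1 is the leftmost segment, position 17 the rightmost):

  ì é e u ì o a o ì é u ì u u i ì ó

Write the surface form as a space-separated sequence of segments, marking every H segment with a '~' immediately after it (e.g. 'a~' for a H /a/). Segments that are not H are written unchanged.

ì é~ e~ u~ ì o a o ì é~ u~ ì u u i ì ó~

From /é/ at 2 rightward: 3 /e/ → H; 4 /u/ → H; 5 /ì/ blocks.
From /é/ at 2 leftward: 1 /ì/ blocks.
From /é/ at 10 rightward: 11 /u/ → H; 12 /ì/ blocks.
From /é/ at 10 leftward: 9 /ì/ blocks.
From /ó/ at 17 rightward: word edge.
From /ó/ at 17 leftward: 16 /ì/ blocks.
Targets with no active source: positions 6 7 8 13 14 15 stay [-high tone].
H positions on the surface: 2 3 4 10 11 17.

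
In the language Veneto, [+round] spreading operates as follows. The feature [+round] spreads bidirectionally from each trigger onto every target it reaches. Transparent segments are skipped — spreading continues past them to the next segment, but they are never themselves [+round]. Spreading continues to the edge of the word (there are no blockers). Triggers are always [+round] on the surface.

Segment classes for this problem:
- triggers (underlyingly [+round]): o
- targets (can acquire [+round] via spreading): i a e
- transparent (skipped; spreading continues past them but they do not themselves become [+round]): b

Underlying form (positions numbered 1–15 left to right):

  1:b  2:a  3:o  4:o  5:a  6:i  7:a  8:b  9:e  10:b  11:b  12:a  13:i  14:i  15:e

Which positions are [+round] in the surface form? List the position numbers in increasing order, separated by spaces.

2 3 4 5 6 7 9 12 13 14 15

From /o/ at 3 rightward: 4 /o/ is itself a trigger — this domain ends here.
From /o/ at 3 leftward: 2 /a/ → [+round]; 1 /b/ transparent; word edge.
From /o/ at 4 rightward: 5 /a/ → [+round]; 6 /i/ → [+round]; 7 /a/ → [+round]; 8 /b/ transparent; 9 /e/ → [+round]; 10 /b/ transparent; 11 /b/ transparent; 12 /a/ → [+round]; 13 /i/ → [+round]; 14 /i/ → [+round]; 15 /e/ → [+round]; word edge.
From /o/ at 4 leftward: 3 /o/ is itself a trigger — this domain ends here.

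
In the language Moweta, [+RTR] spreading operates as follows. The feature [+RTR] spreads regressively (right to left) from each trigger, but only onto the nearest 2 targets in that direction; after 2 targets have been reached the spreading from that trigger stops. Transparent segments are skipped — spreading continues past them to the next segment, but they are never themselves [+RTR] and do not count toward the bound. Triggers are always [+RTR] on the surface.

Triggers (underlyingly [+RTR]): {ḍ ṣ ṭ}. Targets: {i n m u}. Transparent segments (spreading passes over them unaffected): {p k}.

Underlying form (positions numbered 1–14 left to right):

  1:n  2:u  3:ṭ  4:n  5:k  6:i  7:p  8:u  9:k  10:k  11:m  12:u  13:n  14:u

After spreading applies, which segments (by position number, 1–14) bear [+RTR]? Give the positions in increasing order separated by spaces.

1 2 3

From /ṭ/ at 3 leftward: 2 /u/ → [+RTR]; 1 /n/ → [+RTR]; bound reached.
Targets with no active source: positions 4 6 8 11 12 13 14 stay [-emphatic].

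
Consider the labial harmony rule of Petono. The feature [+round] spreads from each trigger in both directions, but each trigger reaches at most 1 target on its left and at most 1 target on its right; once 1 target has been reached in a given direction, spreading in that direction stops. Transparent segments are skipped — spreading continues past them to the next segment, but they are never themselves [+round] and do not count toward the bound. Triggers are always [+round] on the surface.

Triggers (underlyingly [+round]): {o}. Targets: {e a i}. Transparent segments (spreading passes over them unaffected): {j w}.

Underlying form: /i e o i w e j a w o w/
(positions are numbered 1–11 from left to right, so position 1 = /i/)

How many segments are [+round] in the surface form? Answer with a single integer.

5

From /o/ at 3 rightward: 4 /i/ → [+round]; bound reached.
From /o/ at 3 leftward: 2 /e/ → [+round]; bound reached.
From /o/ at 10 rightward: 11 /w/ transparent; word edge.
From /o/ at 10 leftward: 9 /w/ transparent; 8 /a/ → [+round]; bound reached.
Targets with no active source: positions 1 6 stay [-round].
[+round] positions on the surface: 2 3 4 8 10.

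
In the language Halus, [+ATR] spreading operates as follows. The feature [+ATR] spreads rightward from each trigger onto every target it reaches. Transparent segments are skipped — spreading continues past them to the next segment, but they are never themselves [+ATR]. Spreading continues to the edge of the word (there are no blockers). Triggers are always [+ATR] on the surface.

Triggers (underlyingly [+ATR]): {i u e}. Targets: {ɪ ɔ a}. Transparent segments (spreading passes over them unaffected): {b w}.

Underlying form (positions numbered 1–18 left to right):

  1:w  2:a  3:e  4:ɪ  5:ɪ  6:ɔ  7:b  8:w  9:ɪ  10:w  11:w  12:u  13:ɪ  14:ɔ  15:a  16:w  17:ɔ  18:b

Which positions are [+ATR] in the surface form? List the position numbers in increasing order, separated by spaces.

From /e/ at 3 rightward: 4 /ɪ/ → [+ATR]; 5 /ɪ/ → [+ATR]; 6 /ɔ/ → [+ATR]; 7 /b/ transparent; 8 /w/ transparent; 9 /ɪ/ → [+ATR]; 10 /w/ transparent; 11 /w/ transparent; 12 /u/ is itself a trigger — this domain ends here.
From /u/ at 12 rightward: 13 /ɪ/ → [+ATR]; 14 /ɔ/ → [+ATR]; 15 /a/ → [+ATR]; 16 /w/ transparent; 17 /ɔ/ → [+ATR]; 18 /b/ transparent; word edge.
Target with no active source: position 2 stays [-ATR].

3 4 5 6 9 12 13 14 15 17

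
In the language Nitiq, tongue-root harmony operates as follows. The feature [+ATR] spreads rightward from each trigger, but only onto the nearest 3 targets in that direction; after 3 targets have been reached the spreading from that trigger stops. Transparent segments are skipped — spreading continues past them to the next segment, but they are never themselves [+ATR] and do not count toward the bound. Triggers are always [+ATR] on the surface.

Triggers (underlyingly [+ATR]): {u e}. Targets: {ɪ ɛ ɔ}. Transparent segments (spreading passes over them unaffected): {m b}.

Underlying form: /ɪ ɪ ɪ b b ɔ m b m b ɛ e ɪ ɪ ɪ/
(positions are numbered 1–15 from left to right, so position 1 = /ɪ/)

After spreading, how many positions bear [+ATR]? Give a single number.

4

From /e/ at 12 rightward: 13 /ɪ/ → [+ATR]; 14 /ɪ/ → [+ATR]; 15 /ɪ/ → [+ATR]; bound reached.
Targets with no active source: positions 1 2 3 6 11 stay [-ATR].
[+ATR] positions on the surface: 12 13 14 15.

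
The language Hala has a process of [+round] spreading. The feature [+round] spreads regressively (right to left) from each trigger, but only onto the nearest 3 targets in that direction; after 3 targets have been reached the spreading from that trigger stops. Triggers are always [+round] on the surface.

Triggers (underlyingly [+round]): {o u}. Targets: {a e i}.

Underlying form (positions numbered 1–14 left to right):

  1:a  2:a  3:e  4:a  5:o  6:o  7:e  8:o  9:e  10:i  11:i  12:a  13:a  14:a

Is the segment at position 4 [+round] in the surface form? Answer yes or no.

yes

From /o/ at 5 leftward: 4 /a/ → [+round]; 3 /e/ → [+round]; 2 /a/ → [+round]; bound reached.
From /o/ at 6 leftward: 5 /o/ is itself a trigger — this domain ends here.
From /o/ at 8 leftward: 7 /e/ → [+round]; 6 /o/ is itself a trigger — this domain ends here.
Targets with no active source: positions 1 9 10 11 12 13 14 stay [-round].
[+round] positions on the surface: 2 3 4 5 6 7 8.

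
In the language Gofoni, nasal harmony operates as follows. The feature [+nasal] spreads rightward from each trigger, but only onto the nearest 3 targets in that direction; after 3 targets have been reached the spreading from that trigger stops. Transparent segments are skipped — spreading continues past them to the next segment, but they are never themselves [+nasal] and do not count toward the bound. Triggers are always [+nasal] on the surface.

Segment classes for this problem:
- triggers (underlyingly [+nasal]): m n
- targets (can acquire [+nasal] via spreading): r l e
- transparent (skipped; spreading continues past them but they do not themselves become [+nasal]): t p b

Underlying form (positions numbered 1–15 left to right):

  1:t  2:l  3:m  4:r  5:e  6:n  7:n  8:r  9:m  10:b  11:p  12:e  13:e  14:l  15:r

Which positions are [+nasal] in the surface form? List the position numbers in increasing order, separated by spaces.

From /m/ at 3 rightward: 4 /r/ → [+nasal]; 5 /e/ → [+nasal]; 6 /n/ is itself a trigger — this domain ends here.
From /n/ at 6 rightward: 7 /n/ is itself a trigger — this domain ends here.
From /n/ at 7 rightward: 8 /r/ → [+nasal]; 9 /m/ is itself a trigger — this domain ends here.
From /m/ at 9 rightward: 10 /b/ transparent; 11 /p/ transparent; 12 /e/ → [+nasal]; 13 /e/ → [+nasal]; 14 /l/ → [+nasal]; bound reached.
Targets with no active source: positions 2 15 stay [-nasal].

3 4 5 6 7 8 9 12 13 14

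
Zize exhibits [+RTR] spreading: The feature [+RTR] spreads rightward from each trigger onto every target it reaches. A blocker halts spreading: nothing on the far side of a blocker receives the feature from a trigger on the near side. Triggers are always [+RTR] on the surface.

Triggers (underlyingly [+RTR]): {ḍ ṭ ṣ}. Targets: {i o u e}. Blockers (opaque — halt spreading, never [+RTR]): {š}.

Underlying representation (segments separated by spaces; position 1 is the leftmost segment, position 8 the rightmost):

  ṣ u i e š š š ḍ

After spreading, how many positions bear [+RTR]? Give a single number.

From /ṣ/ at 1 rightward: 2 /u/ → [+RTR]; 3 /i/ → [+RTR]; 4 /e/ → [+RTR]; 5 /š/ blocks.
From /ḍ/ at 8 rightward: word edge.
[+RTR] positions on the surface: 1 2 3 4 8.

5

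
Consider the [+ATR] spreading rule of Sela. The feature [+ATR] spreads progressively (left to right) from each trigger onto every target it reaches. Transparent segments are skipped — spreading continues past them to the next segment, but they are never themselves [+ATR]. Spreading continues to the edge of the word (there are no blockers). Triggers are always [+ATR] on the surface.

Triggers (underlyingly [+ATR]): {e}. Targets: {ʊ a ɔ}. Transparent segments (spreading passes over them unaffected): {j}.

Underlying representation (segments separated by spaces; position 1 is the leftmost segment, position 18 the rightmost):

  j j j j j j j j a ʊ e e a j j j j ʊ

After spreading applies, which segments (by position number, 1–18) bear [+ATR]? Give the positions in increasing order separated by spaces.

11 12 13 18

From /e/ at 11 rightward: 12 /e/ is itself a trigger — this domain ends here.
From /e/ at 12 rightward: 13 /a/ → [+ATR]; 14 /j/ transparent; 15 /j/ transparent; 16 /j/ transparent; 17 /j/ transparent; 18 /ʊ/ → [+ATR]; word edge.
Targets with no active source: positions 9 10 stay [-ATR].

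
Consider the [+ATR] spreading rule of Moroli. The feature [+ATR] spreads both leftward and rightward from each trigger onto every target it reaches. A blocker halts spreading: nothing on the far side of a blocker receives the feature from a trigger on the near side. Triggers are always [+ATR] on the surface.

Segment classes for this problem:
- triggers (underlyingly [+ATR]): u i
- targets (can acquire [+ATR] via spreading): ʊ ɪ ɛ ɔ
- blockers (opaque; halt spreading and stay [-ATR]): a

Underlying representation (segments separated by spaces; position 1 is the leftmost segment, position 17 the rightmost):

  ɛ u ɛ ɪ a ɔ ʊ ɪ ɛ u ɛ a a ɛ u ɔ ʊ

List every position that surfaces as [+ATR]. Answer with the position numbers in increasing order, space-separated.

1 2 3 4 6 7 8 9 10 11 14 15 16 17

From /u/ at 2 rightward: 3 /ɛ/ → [+ATR]; 4 /ɪ/ → [+ATR]; 5 /a/ blocks.
From /u/ at 2 leftward: 1 /ɛ/ → [+ATR]; word edge.
From /u/ at 10 rightward: 11 /ɛ/ → [+ATR]; 12 /a/ blocks.
From /u/ at 10 leftward: 9 /ɛ/ → [+ATR]; 8 /ɪ/ → [+ATR]; 7 /ʊ/ → [+ATR]; 6 /ɔ/ → [+ATR]; 5 /a/ blocks.
From /u/ at 15 rightward: 16 /ɔ/ → [+ATR]; 17 /ʊ/ → [+ATR]; word edge.
From /u/ at 15 leftward: 14 /ɛ/ → [+ATR]; 13 /a/ blocks.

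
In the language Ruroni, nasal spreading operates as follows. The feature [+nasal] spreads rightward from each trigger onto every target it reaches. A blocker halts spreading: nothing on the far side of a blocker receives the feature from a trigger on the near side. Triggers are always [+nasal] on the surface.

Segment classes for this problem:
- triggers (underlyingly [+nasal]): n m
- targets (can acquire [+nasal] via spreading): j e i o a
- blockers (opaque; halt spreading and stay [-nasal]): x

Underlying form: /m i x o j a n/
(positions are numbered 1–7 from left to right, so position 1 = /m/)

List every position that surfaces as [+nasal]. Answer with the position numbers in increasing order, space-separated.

From /m/ at 1 rightward: 2 /i/ → [+nasal]; 3 /x/ blocks.
From /n/ at 7 rightward: word edge.
Targets with no active source: positions 4 5 6 stay [-nasal].

1 2 7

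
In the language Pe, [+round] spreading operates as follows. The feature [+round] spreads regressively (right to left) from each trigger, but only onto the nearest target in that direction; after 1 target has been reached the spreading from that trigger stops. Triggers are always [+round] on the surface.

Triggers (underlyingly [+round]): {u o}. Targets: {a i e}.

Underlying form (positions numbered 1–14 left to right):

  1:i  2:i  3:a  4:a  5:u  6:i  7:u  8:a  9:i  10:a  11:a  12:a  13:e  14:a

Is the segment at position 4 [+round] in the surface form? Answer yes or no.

From /u/ at 5 leftward: 4 /a/ → [+round]; bound reached.
From /u/ at 7 leftward: 6 /i/ → [+round]; bound reached.
Targets with no active source: positions 1 2 3 8 9 10 11 12 13 14 stay [-round].
[+round] positions on the surface: 4 5 6 7.

yes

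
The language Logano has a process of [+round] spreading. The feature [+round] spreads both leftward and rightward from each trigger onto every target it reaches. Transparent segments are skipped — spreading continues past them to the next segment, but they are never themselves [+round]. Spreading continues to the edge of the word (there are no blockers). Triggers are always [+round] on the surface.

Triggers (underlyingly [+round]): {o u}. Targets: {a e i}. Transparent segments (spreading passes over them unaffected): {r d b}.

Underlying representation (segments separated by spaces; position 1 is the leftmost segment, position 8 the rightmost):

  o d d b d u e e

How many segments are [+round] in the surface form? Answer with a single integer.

4

From /o/ at 1 rightward: 2 /d/ transparent; 3 /d/ transparent; 4 /b/ transparent; 5 /d/ transparent; 6 /u/ is itself a trigger — this domain ends here.
From /o/ at 1 leftward: word edge.
From /u/ at 6 rightward: 7 /e/ → [+round]; 8 /e/ → [+round]; word edge.
From /u/ at 6 leftward: 5 /d/ transparent; 4 /b/ transparent; 3 /d/ transparent; 2 /d/ transparent; 1 /o/ is itself a trigger — this domain ends here.
[+round] positions on the surface: 1 6 7 8.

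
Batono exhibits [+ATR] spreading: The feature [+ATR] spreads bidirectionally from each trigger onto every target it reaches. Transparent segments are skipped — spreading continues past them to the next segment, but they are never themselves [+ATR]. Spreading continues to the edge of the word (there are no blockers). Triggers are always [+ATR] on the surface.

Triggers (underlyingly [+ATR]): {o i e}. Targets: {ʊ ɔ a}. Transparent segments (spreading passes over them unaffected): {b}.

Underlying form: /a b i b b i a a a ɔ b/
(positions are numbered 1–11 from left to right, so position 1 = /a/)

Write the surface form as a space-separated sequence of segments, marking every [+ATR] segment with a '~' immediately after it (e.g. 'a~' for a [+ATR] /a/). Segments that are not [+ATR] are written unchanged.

From /i/ at 3 rightward: 4 /b/ transparent; 5 /b/ transparent; 6 /i/ is itself a trigger — this domain ends here.
From /i/ at 3 leftward: 2 /b/ transparent; 1 /a/ → [+ATR]; word edge.
From /i/ at 6 rightward: 7 /a/ → [+ATR]; 8 /a/ → [+ATR]; 9 /a/ → [+ATR]; 10 /ɔ/ → [+ATR]; 11 /b/ transparent; word edge.
From /i/ at 6 leftward: 5 /b/ transparent; 4 /b/ transparent; 3 /i/ is itself a trigger — this domain ends here.
[+ATR] positions on the surface: 1 3 6 7 8 9 10.

a~ b i~ b b i~ a~ a~ a~ ɔ~ b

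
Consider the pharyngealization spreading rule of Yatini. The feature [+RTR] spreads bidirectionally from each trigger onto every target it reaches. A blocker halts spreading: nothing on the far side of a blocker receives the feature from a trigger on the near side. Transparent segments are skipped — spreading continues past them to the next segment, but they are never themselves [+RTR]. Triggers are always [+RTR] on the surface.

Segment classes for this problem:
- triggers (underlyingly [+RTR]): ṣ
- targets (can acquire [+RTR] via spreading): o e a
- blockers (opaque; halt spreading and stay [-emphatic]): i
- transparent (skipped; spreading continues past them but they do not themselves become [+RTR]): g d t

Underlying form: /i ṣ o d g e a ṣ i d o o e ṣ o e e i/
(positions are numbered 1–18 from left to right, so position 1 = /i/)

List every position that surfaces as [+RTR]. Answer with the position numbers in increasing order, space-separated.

2 3 6 7 8 11 12 13 14 15 16 17

From /ṣ/ at 2 rightward: 3 /o/ → [+RTR]; 4 /d/ transparent; 5 /g/ transparent; 6 /e/ → [+RTR]; 7 /a/ → [+RTR]; 8 /ṣ/ is itself a trigger — this domain ends here.
From /ṣ/ at 2 leftward: 1 /i/ blocks.
From /ṣ/ at 8 rightward: 9 /i/ blocks.
From /ṣ/ at 8 leftward: 7 /a/ → [+RTR]; 6 /e/ → [+RTR]; 5 /g/ transparent; 4 /d/ transparent; 3 /o/ → [+RTR]; 2 /ṣ/ is itself a trigger — this domain ends here.
From /ṣ/ at 14 rightward: 15 /o/ → [+RTR]; 16 /e/ → [+RTR]; 17 /e/ → [+RTR]; 18 /i/ blocks.
From /ṣ/ at 14 leftward: 13 /e/ → [+RTR]; 12 /o/ → [+RTR]; 11 /o/ → [+RTR]; 10 /d/ transparent; 9 /i/ blocks.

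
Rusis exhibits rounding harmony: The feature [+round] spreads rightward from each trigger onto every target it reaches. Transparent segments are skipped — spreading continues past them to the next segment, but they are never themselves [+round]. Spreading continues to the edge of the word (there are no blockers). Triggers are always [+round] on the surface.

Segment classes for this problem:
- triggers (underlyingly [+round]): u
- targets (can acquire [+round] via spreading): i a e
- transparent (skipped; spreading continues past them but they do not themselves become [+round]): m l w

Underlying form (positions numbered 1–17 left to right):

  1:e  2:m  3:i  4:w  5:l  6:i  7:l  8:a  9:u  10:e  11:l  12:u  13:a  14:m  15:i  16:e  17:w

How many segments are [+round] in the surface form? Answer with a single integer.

From /u/ at 9 rightward: 10 /e/ → [+round]; 11 /l/ transparent; 12 /u/ is itself a trigger — this domain ends here.
From /u/ at 12 rightward: 13 /a/ → [+round]; 14 /m/ transparent; 15 /i/ → [+round]; 16 /e/ → [+round]; 17 /w/ transparent; word edge.
Targets with no active source: positions 1 3 6 8 stay [-round].
[+round] positions on the surface: 9 10 12 13 15 16.

6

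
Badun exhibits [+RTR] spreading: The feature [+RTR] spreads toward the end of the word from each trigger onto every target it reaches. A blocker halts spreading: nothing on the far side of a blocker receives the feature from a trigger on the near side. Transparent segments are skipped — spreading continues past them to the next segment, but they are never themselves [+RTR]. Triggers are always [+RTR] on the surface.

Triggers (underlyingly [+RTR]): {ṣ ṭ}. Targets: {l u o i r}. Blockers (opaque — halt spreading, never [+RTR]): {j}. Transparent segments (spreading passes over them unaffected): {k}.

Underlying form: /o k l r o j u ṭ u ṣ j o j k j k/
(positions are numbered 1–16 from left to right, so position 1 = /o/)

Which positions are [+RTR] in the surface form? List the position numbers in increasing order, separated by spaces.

From /ṭ/ at 8 rightward: 9 /u/ → [+RTR]; 10 /ṣ/ is itself a trigger — this domain ends here.
From /ṣ/ at 10 rightward: 11 /j/ blocks.
Targets with no active source: positions 1 3 4 5 7 12 stay [-emphatic].

8 9 10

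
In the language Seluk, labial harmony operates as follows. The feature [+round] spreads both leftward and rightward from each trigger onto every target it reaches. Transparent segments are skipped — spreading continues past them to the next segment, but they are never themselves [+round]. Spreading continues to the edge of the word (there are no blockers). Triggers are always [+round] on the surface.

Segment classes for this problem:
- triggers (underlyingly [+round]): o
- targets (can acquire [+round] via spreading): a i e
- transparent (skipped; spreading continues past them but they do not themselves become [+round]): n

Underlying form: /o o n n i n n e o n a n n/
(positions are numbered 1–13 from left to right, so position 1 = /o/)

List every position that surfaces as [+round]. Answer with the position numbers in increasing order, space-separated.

1 2 5 8 9 11

From /o/ at 1 rightward: 2 /o/ is itself a trigger — this domain ends here.
From /o/ at 1 leftward: word edge.
From /o/ at 2 rightward: 3 /n/ transparent; 4 /n/ transparent; 5 /i/ → [+round]; 6 /n/ transparent; 7 /n/ transparent; 8 /e/ → [+round]; 9 /o/ is itself a trigger — this domain ends here.
From /o/ at 2 leftward: 1 /o/ is itself a trigger — this domain ends here.
From /o/ at 9 rightward: 10 /n/ transparent; 11 /a/ → [+round]; 12 /n/ transparent; 13 /n/ transparent; word edge.
From /o/ at 9 leftward: 8 /e/ → [+round]; 7 /n/ transparent; 6 /n/ transparent; 5 /i/ → [+round]; 4 /n/ transparent; 3 /n/ transparent; 2 /o/ is itself a trigger — this domain ends here.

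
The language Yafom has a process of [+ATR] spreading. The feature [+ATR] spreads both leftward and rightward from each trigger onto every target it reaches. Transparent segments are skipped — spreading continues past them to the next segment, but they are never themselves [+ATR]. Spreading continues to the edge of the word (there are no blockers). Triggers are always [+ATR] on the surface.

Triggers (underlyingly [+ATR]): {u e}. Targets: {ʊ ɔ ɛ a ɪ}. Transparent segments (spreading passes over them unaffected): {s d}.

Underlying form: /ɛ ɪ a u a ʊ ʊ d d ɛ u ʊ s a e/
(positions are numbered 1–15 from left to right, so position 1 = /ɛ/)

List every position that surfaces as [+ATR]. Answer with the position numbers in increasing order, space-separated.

1 2 3 4 5 6 7 10 11 12 14 15

From /u/ at 4 rightward: 5 /a/ → [+ATR]; 6 /ʊ/ → [+ATR]; 7 /ʊ/ → [+ATR]; 8 /d/ transparent; 9 /d/ transparent; 10 /ɛ/ → [+ATR]; 11 /u/ is itself a trigger — this domain ends here.
From /u/ at 4 leftward: 3 /a/ → [+ATR]; 2 /ɪ/ → [+ATR]; 1 /ɛ/ → [+ATR]; word edge.
From /u/ at 11 rightward: 12 /ʊ/ → [+ATR]; 13 /s/ transparent; 14 /a/ → [+ATR]; 15 /e/ is itself a trigger — this domain ends here.
From /u/ at 11 leftward: 10 /ɛ/ → [+ATR]; 9 /d/ transparent; 8 /d/ transparent; 7 /ʊ/ → [+ATR]; 6 /ʊ/ → [+ATR]; 5 /a/ → [+ATR]; 4 /u/ is itself a trigger — this domain ends here.
From /e/ at 15 rightward: word edge.
From /e/ at 15 leftward: 14 /a/ → [+ATR]; 13 /s/ transparent; 12 /ʊ/ → [+ATR]; 11 /u/ is itself a trigger — this domain ends here.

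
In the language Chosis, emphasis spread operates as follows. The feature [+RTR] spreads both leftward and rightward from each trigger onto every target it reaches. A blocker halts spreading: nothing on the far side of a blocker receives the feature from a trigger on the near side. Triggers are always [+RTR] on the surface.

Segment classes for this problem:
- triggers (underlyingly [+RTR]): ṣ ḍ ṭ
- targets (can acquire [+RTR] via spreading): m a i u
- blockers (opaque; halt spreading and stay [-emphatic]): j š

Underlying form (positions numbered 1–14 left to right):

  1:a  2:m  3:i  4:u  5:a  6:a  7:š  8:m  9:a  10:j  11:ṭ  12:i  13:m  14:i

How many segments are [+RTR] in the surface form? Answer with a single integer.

From /ṭ/ at 11 rightward: 12 /i/ → [+RTR]; 13 /m/ → [+RTR]; 14 /i/ → [+RTR]; word edge.
From /ṭ/ at 11 leftward: 10 /j/ blocks.
Targets with no active source: positions 1 2 3 4 5 6 8 9 stay [-emphatic].
[+RTR] positions on the surface: 11 12 13 14.

4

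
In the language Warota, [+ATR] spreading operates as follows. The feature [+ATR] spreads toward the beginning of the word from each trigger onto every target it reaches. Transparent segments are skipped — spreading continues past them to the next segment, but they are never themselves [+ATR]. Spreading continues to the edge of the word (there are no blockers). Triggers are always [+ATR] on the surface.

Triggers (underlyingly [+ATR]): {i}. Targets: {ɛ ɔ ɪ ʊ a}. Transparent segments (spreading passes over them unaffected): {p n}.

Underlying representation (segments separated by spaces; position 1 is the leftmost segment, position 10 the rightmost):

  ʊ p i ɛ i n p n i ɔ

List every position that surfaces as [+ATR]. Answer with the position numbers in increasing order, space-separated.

From /i/ at 3 leftward: 2 /p/ transparent; 1 /ʊ/ → [+ATR]; word edge.
From /i/ at 5 leftward: 4 /ɛ/ → [+ATR]; 3 /i/ is itself a trigger — this domain ends here.
From /i/ at 9 leftward: 8 /n/ transparent; 7 /p/ transparent; 6 /n/ transparent; 5 /i/ is itself a trigger — this domain ends here.
Target with no active source: position 10 stays [-ATR].

1 3 4 5 9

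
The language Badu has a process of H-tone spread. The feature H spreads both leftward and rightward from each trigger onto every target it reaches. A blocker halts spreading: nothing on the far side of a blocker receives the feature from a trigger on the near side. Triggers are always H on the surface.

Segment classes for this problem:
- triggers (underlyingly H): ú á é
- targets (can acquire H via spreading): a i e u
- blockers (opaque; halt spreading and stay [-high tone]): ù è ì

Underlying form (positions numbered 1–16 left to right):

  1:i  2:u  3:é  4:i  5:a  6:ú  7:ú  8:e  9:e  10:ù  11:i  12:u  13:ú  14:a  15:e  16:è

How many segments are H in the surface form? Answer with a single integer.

From /é/ at 3 rightward: 4 /i/ → H; 5 /a/ → H; 6 /ú/ is itself a trigger — this domain ends here.
From /é/ at 3 leftward: 2 /u/ → H; 1 /i/ → H; word edge.
From /ú/ at 6 rightward: 7 /ú/ is itself a trigger — this domain ends here.
From /ú/ at 6 leftward: 5 /a/ → H; 4 /i/ → H; 3 /é/ is itself a trigger — this domain ends here.
From /ú/ at 7 rightward: 8 /e/ → H; 9 /e/ → H; 10 /ù/ blocks.
From /ú/ at 7 leftward: 6 /ú/ is itself a trigger — this domain ends here.
From /ú/ at 13 rightward: 14 /a/ → H; 15 /e/ → H; 16 /è/ blocks.
From /ú/ at 13 leftward: 12 /u/ → H; 11 /i/ → H; 10 /ù/ blocks.
H positions on the surface: 1 2 3 4 5 6 7 8 9 11 12 13 14 15.

14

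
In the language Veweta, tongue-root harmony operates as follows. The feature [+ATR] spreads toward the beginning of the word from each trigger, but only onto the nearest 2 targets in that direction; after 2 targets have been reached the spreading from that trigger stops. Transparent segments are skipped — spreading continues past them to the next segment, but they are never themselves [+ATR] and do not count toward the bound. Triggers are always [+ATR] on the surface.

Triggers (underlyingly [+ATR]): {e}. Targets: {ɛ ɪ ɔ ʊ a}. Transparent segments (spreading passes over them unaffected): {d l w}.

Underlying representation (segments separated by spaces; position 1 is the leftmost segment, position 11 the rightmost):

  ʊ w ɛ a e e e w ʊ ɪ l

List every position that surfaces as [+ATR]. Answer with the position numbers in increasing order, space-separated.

3 4 5 6 7

From /e/ at 5 leftward: 4 /a/ → [+ATR]; 3 /ɛ/ → [+ATR]; bound reached.
From /e/ at 6 leftward: 5 /e/ is itself a trigger — this domain ends here.
From /e/ at 7 leftward: 6 /e/ is itself a trigger — this domain ends here.
Targets with no active source: positions 1 9 10 stay [-ATR].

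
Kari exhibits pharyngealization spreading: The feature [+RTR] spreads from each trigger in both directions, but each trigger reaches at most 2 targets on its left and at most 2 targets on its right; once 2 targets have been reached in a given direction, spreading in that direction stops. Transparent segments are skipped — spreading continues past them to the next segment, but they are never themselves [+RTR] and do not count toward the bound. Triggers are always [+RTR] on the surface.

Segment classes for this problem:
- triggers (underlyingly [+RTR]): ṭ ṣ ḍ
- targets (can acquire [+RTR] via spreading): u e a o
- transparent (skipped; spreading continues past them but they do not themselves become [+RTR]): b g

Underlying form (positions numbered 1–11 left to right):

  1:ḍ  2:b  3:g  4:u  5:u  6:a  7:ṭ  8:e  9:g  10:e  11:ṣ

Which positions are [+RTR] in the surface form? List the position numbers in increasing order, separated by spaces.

From /ḍ/ at 1 rightward: 2 /b/ transparent; 3 /g/ transparent; 4 /u/ → [+RTR]; 5 /u/ → [+RTR]; bound reached.
From /ḍ/ at 1 leftward: word edge.
From /ṭ/ at 7 rightward: 8 /e/ → [+RTR]; 9 /g/ transparent; 10 /e/ → [+RTR]; bound reached.
From /ṭ/ at 7 leftward: 6 /a/ → [+RTR]; 5 /u/ → [+RTR]; bound reached.
From /ṣ/ at 11 rightward: word edge.
From /ṣ/ at 11 leftward: 10 /e/ → [+RTR]; 9 /g/ transparent; 8 /e/ → [+RTR]; bound reached.

1 4 5 6 7 8 10 11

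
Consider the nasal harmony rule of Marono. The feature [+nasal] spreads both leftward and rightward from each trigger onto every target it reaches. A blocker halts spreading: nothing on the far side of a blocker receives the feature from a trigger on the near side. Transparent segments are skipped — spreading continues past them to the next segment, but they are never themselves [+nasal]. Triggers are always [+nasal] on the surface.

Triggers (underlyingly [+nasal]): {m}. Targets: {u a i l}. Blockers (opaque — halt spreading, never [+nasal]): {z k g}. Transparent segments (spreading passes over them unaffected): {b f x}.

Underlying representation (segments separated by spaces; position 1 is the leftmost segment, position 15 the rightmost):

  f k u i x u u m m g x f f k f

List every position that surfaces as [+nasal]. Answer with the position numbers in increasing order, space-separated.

From /m/ at 8 rightward: 9 /m/ is itself a trigger — this domain ends here.
From /m/ at 8 leftward: 7 /u/ → [+nasal]; 6 /u/ → [+nasal]; 5 /x/ transparent; 4 /i/ → [+nasal]; 3 /u/ → [+nasal]; 2 /k/ blocks.
From /m/ at 9 rightward: 10 /g/ blocks.
From /m/ at 9 leftward: 8 /m/ is itself a trigger — this domain ends here.

3 4 6 7 8 9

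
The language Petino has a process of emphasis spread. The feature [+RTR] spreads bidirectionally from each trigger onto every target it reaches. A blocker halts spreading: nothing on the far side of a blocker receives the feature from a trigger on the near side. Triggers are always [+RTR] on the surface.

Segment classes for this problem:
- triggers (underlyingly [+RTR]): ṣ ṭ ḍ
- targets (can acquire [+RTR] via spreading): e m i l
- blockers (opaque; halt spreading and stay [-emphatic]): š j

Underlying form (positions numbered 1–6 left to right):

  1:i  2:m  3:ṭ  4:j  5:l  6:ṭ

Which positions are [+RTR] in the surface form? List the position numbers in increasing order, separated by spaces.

1 2 3 5 6

From /ṭ/ at 3 rightward: 4 /j/ blocks.
From /ṭ/ at 3 leftward: 2 /m/ → [+RTR]; 1 /i/ → [+RTR]; word edge.
From /ṭ/ at 6 rightward: word edge.
From /ṭ/ at 6 leftward: 5 /l/ → [+RTR]; 4 /j/ blocks.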